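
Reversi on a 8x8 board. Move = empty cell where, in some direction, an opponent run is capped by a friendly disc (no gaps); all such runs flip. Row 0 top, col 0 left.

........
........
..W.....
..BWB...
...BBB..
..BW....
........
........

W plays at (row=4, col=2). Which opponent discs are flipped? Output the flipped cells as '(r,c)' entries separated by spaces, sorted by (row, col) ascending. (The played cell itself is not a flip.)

Dir NW: first cell '.' (not opp) -> no flip
Dir N: opp run (3,2) capped by W -> flip
Dir NE: first cell 'W' (not opp) -> no flip
Dir W: first cell '.' (not opp) -> no flip
Dir E: opp run (4,3) (4,4) (4,5), next='.' -> no flip
Dir SW: first cell '.' (not opp) -> no flip
Dir S: opp run (5,2), next='.' -> no flip
Dir SE: first cell 'W' (not opp) -> no flip

Answer: (3,2)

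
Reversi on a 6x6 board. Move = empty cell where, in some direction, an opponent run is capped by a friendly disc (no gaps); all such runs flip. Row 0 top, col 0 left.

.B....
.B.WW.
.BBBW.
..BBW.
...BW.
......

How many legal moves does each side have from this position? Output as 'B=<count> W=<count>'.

-- B to move --
(0,2): no bracket -> illegal
(0,3): flips 1 -> legal
(0,4): flips 1 -> legal
(0,5): flips 1 -> legal
(1,2): no bracket -> illegal
(1,5): flips 1 -> legal
(2,5): flips 2 -> legal
(3,5): flips 1 -> legal
(4,5): flips 2 -> legal
(5,3): no bracket -> illegal
(5,4): no bracket -> illegal
(5,5): flips 1 -> legal
B mobility = 8
-- W to move --
(0,0): flips 3 -> legal
(0,2): no bracket -> illegal
(1,0): no bracket -> illegal
(1,2): flips 1 -> legal
(2,0): flips 3 -> legal
(3,0): no bracket -> illegal
(3,1): flips 3 -> legal
(4,1): flips 2 -> legal
(4,2): flips 2 -> legal
(5,2): flips 1 -> legal
(5,3): flips 3 -> legal
(5,4): no bracket -> illegal
W mobility = 8

Answer: B=8 W=8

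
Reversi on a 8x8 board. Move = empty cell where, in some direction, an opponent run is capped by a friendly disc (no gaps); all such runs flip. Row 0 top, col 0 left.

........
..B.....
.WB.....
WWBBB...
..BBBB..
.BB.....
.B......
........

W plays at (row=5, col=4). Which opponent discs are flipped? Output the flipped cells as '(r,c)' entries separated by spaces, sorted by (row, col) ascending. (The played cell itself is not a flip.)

Dir NW: opp run (4,3) (3,2) capped by W -> flip
Dir N: opp run (4,4) (3,4), next='.' -> no flip
Dir NE: opp run (4,5), next='.' -> no flip
Dir W: first cell '.' (not opp) -> no flip
Dir E: first cell '.' (not opp) -> no flip
Dir SW: first cell '.' (not opp) -> no flip
Dir S: first cell '.' (not opp) -> no flip
Dir SE: first cell '.' (not opp) -> no flip

Answer: (3,2) (4,3)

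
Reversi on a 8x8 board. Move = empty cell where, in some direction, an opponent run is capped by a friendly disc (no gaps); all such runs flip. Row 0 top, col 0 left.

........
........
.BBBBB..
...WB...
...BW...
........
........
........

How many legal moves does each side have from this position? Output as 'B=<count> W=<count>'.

-- B to move --
(3,2): flips 1 -> legal
(3,5): no bracket -> illegal
(4,2): flips 1 -> legal
(4,5): flips 1 -> legal
(5,3): no bracket -> illegal
(5,4): flips 1 -> legal
(5,5): flips 2 -> legal
B mobility = 5
-- W to move --
(1,0): no bracket -> illegal
(1,1): flips 1 -> legal
(1,2): no bracket -> illegal
(1,3): flips 1 -> legal
(1,4): flips 2 -> legal
(1,5): flips 1 -> legal
(1,6): no bracket -> illegal
(2,0): no bracket -> illegal
(2,6): no bracket -> illegal
(3,0): no bracket -> illegal
(3,1): no bracket -> illegal
(3,2): no bracket -> illegal
(3,5): flips 1 -> legal
(3,6): no bracket -> illegal
(4,2): flips 1 -> legal
(4,5): no bracket -> illegal
(5,2): no bracket -> illegal
(5,3): flips 1 -> legal
(5,4): no bracket -> illegal
W mobility = 7

Answer: B=5 W=7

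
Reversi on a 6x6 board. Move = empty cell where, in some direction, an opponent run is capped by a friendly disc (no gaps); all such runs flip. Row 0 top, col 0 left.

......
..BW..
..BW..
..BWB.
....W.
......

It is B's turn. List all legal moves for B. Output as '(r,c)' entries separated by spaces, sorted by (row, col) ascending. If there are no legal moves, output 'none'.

Answer: (0,4) (1,4) (2,4) (5,4) (5,5)

Derivation:
(0,2): no bracket -> illegal
(0,3): no bracket -> illegal
(0,4): flips 1 -> legal
(1,4): flips 2 -> legal
(2,4): flips 1 -> legal
(3,5): no bracket -> illegal
(4,2): no bracket -> illegal
(4,3): no bracket -> illegal
(4,5): no bracket -> illegal
(5,3): no bracket -> illegal
(5,4): flips 1 -> legal
(5,5): flips 2 -> legal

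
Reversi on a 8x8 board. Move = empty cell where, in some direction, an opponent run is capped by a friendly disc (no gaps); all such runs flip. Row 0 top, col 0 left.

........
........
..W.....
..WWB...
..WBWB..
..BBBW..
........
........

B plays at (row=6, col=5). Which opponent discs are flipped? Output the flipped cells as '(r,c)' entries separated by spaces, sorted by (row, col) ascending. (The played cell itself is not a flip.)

Dir NW: first cell 'B' (not opp) -> no flip
Dir N: opp run (5,5) capped by B -> flip
Dir NE: first cell '.' (not opp) -> no flip
Dir W: first cell '.' (not opp) -> no flip
Dir E: first cell '.' (not opp) -> no flip
Dir SW: first cell '.' (not opp) -> no flip
Dir S: first cell '.' (not opp) -> no flip
Dir SE: first cell '.' (not opp) -> no flip

Answer: (5,5)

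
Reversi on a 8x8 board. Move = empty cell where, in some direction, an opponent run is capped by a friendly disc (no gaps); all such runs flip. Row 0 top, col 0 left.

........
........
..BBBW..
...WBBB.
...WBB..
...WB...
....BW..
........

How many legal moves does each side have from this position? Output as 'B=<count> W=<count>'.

Answer: B=11 W=11

Derivation:
-- B to move --
(1,4): flips 1 -> legal
(1,5): flips 1 -> legal
(1,6): flips 1 -> legal
(2,6): flips 1 -> legal
(3,2): flips 2 -> legal
(4,2): flips 3 -> legal
(5,2): flips 2 -> legal
(5,5): no bracket -> illegal
(5,6): no bracket -> illegal
(6,2): flips 1 -> legal
(6,3): flips 3 -> legal
(6,6): flips 1 -> legal
(7,4): no bracket -> illegal
(7,5): no bracket -> illegal
(7,6): flips 1 -> legal
B mobility = 11
-- W to move --
(1,1): flips 1 -> legal
(1,2): no bracket -> illegal
(1,3): flips 1 -> legal
(1,4): no bracket -> illegal
(1,5): flips 1 -> legal
(2,1): flips 3 -> legal
(2,6): flips 2 -> legal
(2,7): no bracket -> illegal
(3,1): no bracket -> illegal
(3,2): no bracket -> illegal
(3,7): flips 3 -> legal
(4,6): flips 2 -> legal
(4,7): flips 1 -> legal
(5,5): flips 4 -> legal
(5,6): no bracket -> illegal
(6,3): flips 1 -> legal
(7,3): no bracket -> illegal
(7,4): no bracket -> illegal
(7,5): flips 1 -> legal
W mobility = 11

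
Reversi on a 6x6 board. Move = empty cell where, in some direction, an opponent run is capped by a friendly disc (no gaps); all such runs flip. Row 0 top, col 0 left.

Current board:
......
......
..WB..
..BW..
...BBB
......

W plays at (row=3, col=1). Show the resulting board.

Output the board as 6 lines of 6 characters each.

Answer: ......
......
..WB..
.WWW..
...BBB
......

Derivation:
Place W at (3,1); scan 8 dirs for brackets.
Dir NW: first cell '.' (not opp) -> no flip
Dir N: first cell '.' (not opp) -> no flip
Dir NE: first cell 'W' (not opp) -> no flip
Dir W: first cell '.' (not opp) -> no flip
Dir E: opp run (3,2) capped by W -> flip
Dir SW: first cell '.' (not opp) -> no flip
Dir S: first cell '.' (not opp) -> no flip
Dir SE: first cell '.' (not opp) -> no flip
All flips: (3,2)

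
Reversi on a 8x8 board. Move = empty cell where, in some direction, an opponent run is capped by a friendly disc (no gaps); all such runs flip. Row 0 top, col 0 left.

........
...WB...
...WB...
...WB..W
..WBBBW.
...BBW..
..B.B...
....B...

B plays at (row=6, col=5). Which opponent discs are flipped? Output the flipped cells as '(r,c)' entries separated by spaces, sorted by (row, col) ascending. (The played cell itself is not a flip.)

Answer: (5,5)

Derivation:
Dir NW: first cell 'B' (not opp) -> no flip
Dir N: opp run (5,5) capped by B -> flip
Dir NE: first cell '.' (not opp) -> no flip
Dir W: first cell 'B' (not opp) -> no flip
Dir E: first cell '.' (not opp) -> no flip
Dir SW: first cell 'B' (not opp) -> no flip
Dir S: first cell '.' (not opp) -> no flip
Dir SE: first cell '.' (not opp) -> no flip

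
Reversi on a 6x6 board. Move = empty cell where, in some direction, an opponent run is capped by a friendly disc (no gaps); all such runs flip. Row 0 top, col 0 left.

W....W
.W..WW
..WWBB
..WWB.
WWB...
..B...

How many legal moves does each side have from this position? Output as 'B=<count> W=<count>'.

Answer: B=6 W=5

Derivation:
-- B to move --
(0,1): no bracket -> illegal
(0,2): no bracket -> illegal
(0,3): flips 1 -> legal
(0,4): flips 1 -> legal
(1,0): no bracket -> illegal
(1,2): flips 3 -> legal
(1,3): no bracket -> illegal
(2,0): no bracket -> illegal
(2,1): flips 2 -> legal
(3,0): flips 1 -> legal
(3,1): flips 2 -> legal
(4,3): no bracket -> illegal
(4,4): no bracket -> illegal
(5,0): no bracket -> illegal
(5,1): no bracket -> illegal
B mobility = 6
-- W to move --
(1,3): no bracket -> illegal
(3,1): no bracket -> illegal
(3,5): flips 2 -> legal
(4,3): flips 1 -> legal
(4,4): flips 2 -> legal
(4,5): flips 1 -> legal
(5,1): flips 1 -> legal
(5,3): no bracket -> illegal
W mobility = 5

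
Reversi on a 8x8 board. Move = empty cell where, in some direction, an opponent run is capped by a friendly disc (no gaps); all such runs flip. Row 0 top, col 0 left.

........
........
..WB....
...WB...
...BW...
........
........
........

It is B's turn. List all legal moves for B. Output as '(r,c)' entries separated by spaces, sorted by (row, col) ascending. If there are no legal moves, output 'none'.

(1,1): no bracket -> illegal
(1,2): no bracket -> illegal
(1,3): no bracket -> illegal
(2,1): flips 1 -> legal
(2,4): no bracket -> illegal
(3,1): no bracket -> illegal
(3,2): flips 1 -> legal
(3,5): no bracket -> illegal
(4,2): no bracket -> illegal
(4,5): flips 1 -> legal
(5,3): no bracket -> illegal
(5,4): flips 1 -> legal
(5,5): no bracket -> illegal

Answer: (2,1) (3,2) (4,5) (5,4)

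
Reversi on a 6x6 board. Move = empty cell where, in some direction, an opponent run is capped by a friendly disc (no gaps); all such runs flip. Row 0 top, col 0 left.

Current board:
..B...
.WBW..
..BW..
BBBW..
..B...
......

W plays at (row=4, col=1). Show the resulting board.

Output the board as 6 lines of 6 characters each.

Answer: ..B...
.WBW..
..BW..
BBWW..
.WB...
......

Derivation:
Place W at (4,1); scan 8 dirs for brackets.
Dir NW: opp run (3,0), next=edge -> no flip
Dir N: opp run (3,1), next='.' -> no flip
Dir NE: opp run (3,2) capped by W -> flip
Dir W: first cell '.' (not opp) -> no flip
Dir E: opp run (4,2), next='.' -> no flip
Dir SW: first cell '.' (not opp) -> no flip
Dir S: first cell '.' (not opp) -> no flip
Dir SE: first cell '.' (not opp) -> no flip
All flips: (3,2)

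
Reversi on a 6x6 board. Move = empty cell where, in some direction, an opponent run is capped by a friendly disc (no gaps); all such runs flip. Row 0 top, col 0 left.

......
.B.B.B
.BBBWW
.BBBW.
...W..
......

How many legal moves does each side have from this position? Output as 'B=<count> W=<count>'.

Answer: B=4 W=8

Derivation:
-- B to move --
(1,4): no bracket -> illegal
(3,5): flips 3 -> legal
(4,2): no bracket -> illegal
(4,4): no bracket -> illegal
(4,5): flips 1 -> legal
(5,2): no bracket -> illegal
(5,3): flips 1 -> legal
(5,4): flips 1 -> legal
B mobility = 4
-- W to move --
(0,0): no bracket -> illegal
(0,1): no bracket -> illegal
(0,2): flips 1 -> legal
(0,3): flips 3 -> legal
(0,4): no bracket -> illegal
(0,5): flips 1 -> legal
(1,0): flips 2 -> legal
(1,2): flips 1 -> legal
(1,4): no bracket -> illegal
(2,0): flips 3 -> legal
(3,0): flips 3 -> legal
(4,0): no bracket -> illegal
(4,1): no bracket -> illegal
(4,2): flips 1 -> legal
(4,4): no bracket -> illegal
W mobility = 8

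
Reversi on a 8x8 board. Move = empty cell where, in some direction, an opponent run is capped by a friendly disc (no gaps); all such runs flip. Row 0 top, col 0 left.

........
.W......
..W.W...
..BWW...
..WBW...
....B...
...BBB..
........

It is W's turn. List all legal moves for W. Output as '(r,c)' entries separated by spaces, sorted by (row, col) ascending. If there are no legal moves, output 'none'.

Answer: (3,1) (5,2) (5,3) (7,4)

Derivation:
(2,1): no bracket -> illegal
(2,3): no bracket -> illegal
(3,1): flips 1 -> legal
(4,1): no bracket -> illegal
(4,5): no bracket -> illegal
(5,2): flips 1 -> legal
(5,3): flips 1 -> legal
(5,5): no bracket -> illegal
(5,6): no bracket -> illegal
(6,2): no bracket -> illegal
(6,6): no bracket -> illegal
(7,2): no bracket -> illegal
(7,3): no bracket -> illegal
(7,4): flips 2 -> legal
(7,5): no bracket -> illegal
(7,6): no bracket -> illegal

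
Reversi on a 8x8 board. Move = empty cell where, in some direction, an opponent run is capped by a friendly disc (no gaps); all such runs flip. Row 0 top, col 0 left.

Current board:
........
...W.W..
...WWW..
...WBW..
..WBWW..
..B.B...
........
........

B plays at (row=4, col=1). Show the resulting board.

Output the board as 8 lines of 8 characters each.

Answer: ........
...W.W..
...WWW..
...WBW..
.BBBWW..
..B.B...
........
........

Derivation:
Place B at (4,1); scan 8 dirs for brackets.
Dir NW: first cell '.' (not opp) -> no flip
Dir N: first cell '.' (not opp) -> no flip
Dir NE: first cell '.' (not opp) -> no flip
Dir W: first cell '.' (not opp) -> no flip
Dir E: opp run (4,2) capped by B -> flip
Dir SW: first cell '.' (not opp) -> no flip
Dir S: first cell '.' (not opp) -> no flip
Dir SE: first cell 'B' (not opp) -> no flip
All flips: (4,2)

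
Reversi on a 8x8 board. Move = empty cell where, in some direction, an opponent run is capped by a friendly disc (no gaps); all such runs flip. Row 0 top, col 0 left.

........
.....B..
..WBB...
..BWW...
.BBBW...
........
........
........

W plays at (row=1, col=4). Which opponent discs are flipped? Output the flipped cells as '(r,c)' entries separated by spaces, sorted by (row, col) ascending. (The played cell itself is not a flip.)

Dir NW: first cell '.' (not opp) -> no flip
Dir N: first cell '.' (not opp) -> no flip
Dir NE: first cell '.' (not opp) -> no flip
Dir W: first cell '.' (not opp) -> no flip
Dir E: opp run (1,5), next='.' -> no flip
Dir SW: opp run (2,3) (3,2) (4,1), next='.' -> no flip
Dir S: opp run (2,4) capped by W -> flip
Dir SE: first cell '.' (not opp) -> no flip

Answer: (2,4)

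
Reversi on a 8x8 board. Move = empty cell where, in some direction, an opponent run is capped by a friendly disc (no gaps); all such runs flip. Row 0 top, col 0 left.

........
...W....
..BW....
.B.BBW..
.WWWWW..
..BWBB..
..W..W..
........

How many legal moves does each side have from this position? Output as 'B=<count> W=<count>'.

-- B to move --
(0,2): no bracket -> illegal
(0,3): flips 2 -> legal
(0,4): flips 1 -> legal
(1,2): flips 1 -> legal
(1,4): no bracket -> illegal
(2,4): flips 1 -> legal
(2,5): flips 2 -> legal
(2,6): no bracket -> illegal
(3,0): flips 1 -> legal
(3,2): flips 2 -> legal
(3,6): flips 2 -> legal
(4,0): no bracket -> illegal
(4,6): no bracket -> illegal
(5,0): no bracket -> illegal
(5,1): flips 2 -> legal
(5,6): flips 1 -> legal
(6,1): no bracket -> illegal
(6,3): flips 2 -> legal
(6,4): flips 2 -> legal
(6,6): no bracket -> illegal
(7,1): no bracket -> illegal
(7,2): flips 1 -> legal
(7,3): no bracket -> illegal
(7,4): no bracket -> illegal
(7,5): flips 1 -> legal
(7,6): flips 1 -> legal
B mobility = 15
-- W to move --
(1,1): flips 2 -> legal
(1,2): no bracket -> illegal
(2,0): flips 1 -> legal
(2,1): flips 2 -> legal
(2,4): flips 2 -> legal
(2,5): flips 1 -> legal
(3,0): no bracket -> illegal
(3,2): flips 2 -> legal
(4,0): flips 2 -> legal
(4,6): no bracket -> illegal
(5,1): flips 1 -> legal
(5,6): flips 2 -> legal
(6,1): flips 1 -> legal
(6,3): flips 2 -> legal
(6,4): flips 1 -> legal
(6,6): flips 1 -> legal
W mobility = 13

Answer: B=15 W=13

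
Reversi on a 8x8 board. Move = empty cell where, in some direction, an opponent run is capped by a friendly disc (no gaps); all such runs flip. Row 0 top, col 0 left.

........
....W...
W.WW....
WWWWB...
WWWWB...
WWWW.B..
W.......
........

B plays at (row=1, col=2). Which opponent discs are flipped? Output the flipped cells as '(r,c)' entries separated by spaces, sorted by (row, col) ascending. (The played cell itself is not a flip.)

Answer: (2,3)

Derivation:
Dir NW: first cell '.' (not opp) -> no flip
Dir N: first cell '.' (not opp) -> no flip
Dir NE: first cell '.' (not opp) -> no flip
Dir W: first cell '.' (not opp) -> no flip
Dir E: first cell '.' (not opp) -> no flip
Dir SW: first cell '.' (not opp) -> no flip
Dir S: opp run (2,2) (3,2) (4,2) (5,2), next='.' -> no flip
Dir SE: opp run (2,3) capped by B -> flip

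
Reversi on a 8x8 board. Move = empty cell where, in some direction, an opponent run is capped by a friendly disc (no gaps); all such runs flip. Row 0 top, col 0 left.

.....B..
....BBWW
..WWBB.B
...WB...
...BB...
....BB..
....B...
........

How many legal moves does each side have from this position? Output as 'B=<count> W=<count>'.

Answer: B=7 W=9

Derivation:
-- B to move --
(0,6): no bracket -> illegal
(0,7): flips 2 -> legal
(1,1): flips 2 -> legal
(1,2): flips 1 -> legal
(1,3): flips 2 -> legal
(2,1): flips 2 -> legal
(2,6): no bracket -> illegal
(3,1): no bracket -> illegal
(3,2): flips 2 -> legal
(4,2): flips 1 -> legal
B mobility = 7
-- W to move --
(0,3): no bracket -> illegal
(0,4): no bracket -> illegal
(0,6): flips 2 -> legal
(1,3): flips 2 -> legal
(2,6): flips 2 -> legal
(3,2): no bracket -> illegal
(3,5): flips 1 -> legal
(3,6): no bracket -> illegal
(3,7): flips 1 -> legal
(4,2): no bracket -> illegal
(4,5): flips 1 -> legal
(4,6): no bracket -> illegal
(5,2): flips 3 -> legal
(5,3): flips 1 -> legal
(5,6): no bracket -> illegal
(6,3): no bracket -> illegal
(6,5): no bracket -> illegal
(6,6): flips 2 -> legal
(7,3): no bracket -> illegal
(7,4): no bracket -> illegal
(7,5): no bracket -> illegal
W mobility = 9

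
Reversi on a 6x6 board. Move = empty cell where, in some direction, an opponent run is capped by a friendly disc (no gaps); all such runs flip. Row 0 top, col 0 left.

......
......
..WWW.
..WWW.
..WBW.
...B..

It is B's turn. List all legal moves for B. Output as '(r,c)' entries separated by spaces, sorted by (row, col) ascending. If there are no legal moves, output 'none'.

(1,1): no bracket -> illegal
(1,2): no bracket -> illegal
(1,3): flips 2 -> legal
(1,4): no bracket -> illegal
(1,5): no bracket -> illegal
(2,1): flips 1 -> legal
(2,5): flips 1 -> legal
(3,1): flips 1 -> legal
(3,5): flips 1 -> legal
(4,1): flips 1 -> legal
(4,5): flips 1 -> legal
(5,1): no bracket -> illegal
(5,2): no bracket -> illegal
(5,4): no bracket -> illegal
(5,5): no bracket -> illegal

Answer: (1,3) (2,1) (2,5) (3,1) (3,5) (4,1) (4,5)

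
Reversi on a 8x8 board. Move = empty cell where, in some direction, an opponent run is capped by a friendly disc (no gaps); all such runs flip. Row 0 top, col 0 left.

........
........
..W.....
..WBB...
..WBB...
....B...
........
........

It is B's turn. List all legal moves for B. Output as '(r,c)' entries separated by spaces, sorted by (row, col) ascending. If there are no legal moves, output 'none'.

(1,1): flips 1 -> legal
(1,2): no bracket -> illegal
(1,3): no bracket -> illegal
(2,1): flips 1 -> legal
(2,3): no bracket -> illegal
(3,1): flips 1 -> legal
(4,1): flips 1 -> legal
(5,1): flips 1 -> legal
(5,2): no bracket -> illegal
(5,3): no bracket -> illegal

Answer: (1,1) (2,1) (3,1) (4,1) (5,1)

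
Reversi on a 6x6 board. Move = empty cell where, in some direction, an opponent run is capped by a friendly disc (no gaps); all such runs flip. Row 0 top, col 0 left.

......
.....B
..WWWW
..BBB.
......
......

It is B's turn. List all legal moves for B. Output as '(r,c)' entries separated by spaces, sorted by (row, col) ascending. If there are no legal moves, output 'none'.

(1,1): flips 1 -> legal
(1,2): flips 2 -> legal
(1,3): flips 1 -> legal
(1,4): flips 2 -> legal
(2,1): no bracket -> illegal
(3,1): no bracket -> illegal
(3,5): flips 1 -> legal

Answer: (1,1) (1,2) (1,3) (1,4) (3,5)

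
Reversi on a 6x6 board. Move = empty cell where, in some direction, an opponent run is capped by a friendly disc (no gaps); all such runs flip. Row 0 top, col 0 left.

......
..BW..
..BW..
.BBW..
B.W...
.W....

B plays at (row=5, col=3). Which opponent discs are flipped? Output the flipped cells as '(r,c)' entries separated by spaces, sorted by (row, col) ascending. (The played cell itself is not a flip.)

Answer: (4,2)

Derivation:
Dir NW: opp run (4,2) capped by B -> flip
Dir N: first cell '.' (not opp) -> no flip
Dir NE: first cell '.' (not opp) -> no flip
Dir W: first cell '.' (not opp) -> no flip
Dir E: first cell '.' (not opp) -> no flip
Dir SW: edge -> no flip
Dir S: edge -> no flip
Dir SE: edge -> no flip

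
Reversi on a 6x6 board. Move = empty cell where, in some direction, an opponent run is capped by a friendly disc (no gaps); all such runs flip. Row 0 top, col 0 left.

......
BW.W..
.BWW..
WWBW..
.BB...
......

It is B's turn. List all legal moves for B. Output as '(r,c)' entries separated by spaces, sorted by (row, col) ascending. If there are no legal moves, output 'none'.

Answer: (0,1) (1,2) (1,4) (2,0) (2,4) (3,4)

Derivation:
(0,0): no bracket -> illegal
(0,1): flips 1 -> legal
(0,2): no bracket -> illegal
(0,3): no bracket -> illegal
(0,4): no bracket -> illegal
(1,2): flips 2 -> legal
(1,4): flips 1 -> legal
(2,0): flips 1 -> legal
(2,4): flips 3 -> legal
(3,4): flips 1 -> legal
(4,0): no bracket -> illegal
(4,3): no bracket -> illegal
(4,4): no bracket -> illegal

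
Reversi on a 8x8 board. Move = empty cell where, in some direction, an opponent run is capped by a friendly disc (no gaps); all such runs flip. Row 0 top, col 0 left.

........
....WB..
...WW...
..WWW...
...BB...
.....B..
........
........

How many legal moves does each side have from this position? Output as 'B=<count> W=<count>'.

-- B to move --
(0,3): no bracket -> illegal
(0,4): flips 3 -> legal
(0,5): no bracket -> illegal
(1,2): no bracket -> illegal
(1,3): flips 3 -> legal
(2,1): flips 1 -> legal
(2,2): flips 1 -> legal
(2,5): flips 1 -> legal
(3,1): no bracket -> illegal
(3,5): no bracket -> illegal
(4,1): no bracket -> illegal
(4,2): flips 2 -> legal
(4,5): no bracket -> illegal
B mobility = 6
-- W to move --
(0,4): no bracket -> illegal
(0,5): no bracket -> illegal
(0,6): flips 1 -> legal
(1,6): flips 1 -> legal
(2,5): no bracket -> illegal
(2,6): no bracket -> illegal
(3,5): no bracket -> illegal
(4,2): no bracket -> illegal
(4,5): no bracket -> illegal
(4,6): no bracket -> illegal
(5,2): flips 1 -> legal
(5,3): flips 1 -> legal
(5,4): flips 2 -> legal
(5,6): no bracket -> illegal
(6,4): no bracket -> illegal
(6,5): no bracket -> illegal
(6,6): flips 2 -> legal
W mobility = 6

Answer: B=6 W=6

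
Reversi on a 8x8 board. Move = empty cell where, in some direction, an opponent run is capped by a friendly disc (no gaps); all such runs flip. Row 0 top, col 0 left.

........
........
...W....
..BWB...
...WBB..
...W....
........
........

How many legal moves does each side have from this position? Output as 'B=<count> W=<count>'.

Answer: B=7 W=8

Derivation:
-- B to move --
(1,2): flips 1 -> legal
(1,3): no bracket -> illegal
(1,4): flips 1 -> legal
(2,2): flips 1 -> legal
(2,4): no bracket -> illegal
(4,2): flips 1 -> legal
(5,2): flips 1 -> legal
(5,4): flips 1 -> legal
(6,2): flips 1 -> legal
(6,3): no bracket -> illegal
(6,4): no bracket -> illegal
B mobility = 7
-- W to move --
(2,1): flips 1 -> legal
(2,2): no bracket -> illegal
(2,4): no bracket -> illegal
(2,5): flips 1 -> legal
(3,1): flips 1 -> legal
(3,5): flips 2 -> legal
(3,6): no bracket -> illegal
(4,1): flips 1 -> legal
(4,2): no bracket -> illegal
(4,6): flips 2 -> legal
(5,4): no bracket -> illegal
(5,5): flips 1 -> legal
(5,6): flips 2 -> legal
W mobility = 8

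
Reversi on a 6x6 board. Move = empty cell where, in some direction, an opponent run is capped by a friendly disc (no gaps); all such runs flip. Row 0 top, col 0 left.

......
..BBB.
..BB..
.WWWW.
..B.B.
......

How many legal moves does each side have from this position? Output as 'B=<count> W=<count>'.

Answer: B=6 W=11

Derivation:
-- B to move --
(2,0): flips 1 -> legal
(2,1): no bracket -> illegal
(2,4): flips 2 -> legal
(2,5): no bracket -> illegal
(3,0): no bracket -> illegal
(3,5): no bracket -> illegal
(4,0): flips 1 -> legal
(4,1): flips 1 -> legal
(4,3): flips 1 -> legal
(4,5): flips 1 -> legal
B mobility = 6
-- W to move --
(0,1): flips 2 -> legal
(0,2): flips 2 -> legal
(0,3): flips 2 -> legal
(0,4): flips 2 -> legal
(0,5): flips 2 -> legal
(1,1): flips 1 -> legal
(1,5): no bracket -> illegal
(2,1): no bracket -> illegal
(2,4): no bracket -> illegal
(2,5): no bracket -> illegal
(3,5): no bracket -> illegal
(4,1): no bracket -> illegal
(4,3): no bracket -> illegal
(4,5): no bracket -> illegal
(5,1): flips 1 -> legal
(5,2): flips 1 -> legal
(5,3): flips 1 -> legal
(5,4): flips 1 -> legal
(5,5): flips 1 -> legal
W mobility = 11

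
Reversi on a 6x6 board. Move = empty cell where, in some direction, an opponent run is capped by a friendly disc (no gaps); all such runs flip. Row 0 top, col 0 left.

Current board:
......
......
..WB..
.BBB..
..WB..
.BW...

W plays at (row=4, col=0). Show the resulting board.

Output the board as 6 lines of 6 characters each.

Place W at (4,0); scan 8 dirs for brackets.
Dir NW: edge -> no flip
Dir N: first cell '.' (not opp) -> no flip
Dir NE: opp run (3,1) capped by W -> flip
Dir W: edge -> no flip
Dir E: first cell '.' (not opp) -> no flip
Dir SW: edge -> no flip
Dir S: first cell '.' (not opp) -> no flip
Dir SE: opp run (5,1), next=edge -> no flip
All flips: (3,1)

Answer: ......
......
..WB..
.WBB..
W.WB..
.BW...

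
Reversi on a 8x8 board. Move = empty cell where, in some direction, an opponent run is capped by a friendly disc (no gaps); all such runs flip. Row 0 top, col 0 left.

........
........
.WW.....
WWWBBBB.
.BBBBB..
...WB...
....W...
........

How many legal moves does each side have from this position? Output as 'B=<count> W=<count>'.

Answer: B=10 W=9

Derivation:
-- B to move --
(1,0): flips 2 -> legal
(1,1): flips 3 -> legal
(1,2): flips 2 -> legal
(1,3): no bracket -> illegal
(2,0): flips 1 -> legal
(2,3): flips 1 -> legal
(4,0): no bracket -> illegal
(5,2): flips 1 -> legal
(5,5): no bracket -> illegal
(6,2): flips 1 -> legal
(6,3): flips 1 -> legal
(6,5): no bracket -> illegal
(7,3): no bracket -> illegal
(7,4): flips 1 -> legal
(7,5): flips 2 -> legal
B mobility = 10
-- W to move --
(2,3): flips 2 -> legal
(2,4): flips 3 -> legal
(2,5): no bracket -> illegal
(2,6): flips 2 -> legal
(2,7): no bracket -> illegal
(3,7): flips 4 -> legal
(4,0): no bracket -> illegal
(4,6): no bracket -> illegal
(4,7): no bracket -> illegal
(5,0): flips 1 -> legal
(5,1): flips 1 -> legal
(5,2): flips 2 -> legal
(5,5): flips 3 -> legal
(5,6): no bracket -> illegal
(6,3): no bracket -> illegal
(6,5): flips 2 -> legal
W mobility = 9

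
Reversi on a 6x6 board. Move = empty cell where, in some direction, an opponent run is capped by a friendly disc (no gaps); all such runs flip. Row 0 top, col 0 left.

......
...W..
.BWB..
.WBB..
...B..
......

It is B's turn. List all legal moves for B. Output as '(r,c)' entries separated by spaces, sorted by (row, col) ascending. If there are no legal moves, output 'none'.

(0,2): no bracket -> illegal
(0,3): flips 1 -> legal
(0,4): no bracket -> illegal
(1,1): flips 1 -> legal
(1,2): flips 1 -> legal
(1,4): no bracket -> illegal
(2,0): no bracket -> illegal
(2,4): no bracket -> illegal
(3,0): flips 1 -> legal
(4,0): no bracket -> illegal
(4,1): flips 1 -> legal
(4,2): no bracket -> illegal

Answer: (0,3) (1,1) (1,2) (3,0) (4,1)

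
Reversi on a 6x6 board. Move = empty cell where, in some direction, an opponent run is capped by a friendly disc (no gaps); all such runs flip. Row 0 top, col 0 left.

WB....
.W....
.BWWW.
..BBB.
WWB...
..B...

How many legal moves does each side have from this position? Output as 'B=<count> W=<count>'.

-- B to move --
(0,2): no bracket -> illegal
(1,0): no bracket -> illegal
(1,2): flips 2 -> legal
(1,3): flips 1 -> legal
(1,4): flips 2 -> legal
(1,5): flips 1 -> legal
(2,0): no bracket -> illegal
(2,5): flips 3 -> legal
(3,0): flips 1 -> legal
(3,1): no bracket -> illegal
(3,5): no bracket -> illegal
(5,0): flips 1 -> legal
(5,1): no bracket -> illegal
B mobility = 7
-- W to move --
(0,2): flips 1 -> legal
(1,0): no bracket -> illegal
(1,2): no bracket -> illegal
(2,0): flips 1 -> legal
(2,5): no bracket -> illegal
(3,0): no bracket -> illegal
(3,1): flips 1 -> legal
(3,5): no bracket -> illegal
(4,3): flips 2 -> legal
(4,4): flips 2 -> legal
(4,5): flips 1 -> legal
(5,1): flips 2 -> legal
(5,3): no bracket -> illegal
W mobility = 7

Answer: B=7 W=7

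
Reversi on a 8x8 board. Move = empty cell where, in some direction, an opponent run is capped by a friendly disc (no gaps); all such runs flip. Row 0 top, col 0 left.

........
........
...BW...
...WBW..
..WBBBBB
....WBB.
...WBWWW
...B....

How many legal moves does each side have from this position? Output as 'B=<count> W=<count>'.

Answer: B=15 W=8

Derivation:
-- B to move --
(1,3): flips 2 -> legal
(1,4): flips 1 -> legal
(1,5): no bracket -> illegal
(2,2): flips 1 -> legal
(2,5): flips 2 -> legal
(2,6): flips 1 -> legal
(3,1): no bracket -> illegal
(3,2): flips 1 -> legal
(3,6): flips 1 -> legal
(4,1): flips 1 -> legal
(5,1): no bracket -> illegal
(5,2): no bracket -> illegal
(5,3): flips 2 -> legal
(5,7): no bracket -> illegal
(6,2): flips 1 -> legal
(7,2): flips 2 -> legal
(7,4): flips 1 -> legal
(7,5): flips 1 -> legal
(7,6): flips 3 -> legal
(7,7): flips 1 -> legal
B mobility = 15
-- W to move --
(1,2): flips 4 -> legal
(1,3): flips 1 -> legal
(1,4): no bracket -> illegal
(2,2): flips 1 -> legal
(2,5): no bracket -> illegal
(3,2): flips 1 -> legal
(3,6): flips 3 -> legal
(3,7): no bracket -> illegal
(5,2): no bracket -> illegal
(5,3): flips 2 -> legal
(5,7): flips 3 -> legal
(6,2): no bracket -> illegal
(7,2): no bracket -> illegal
(7,4): flips 1 -> legal
(7,5): no bracket -> illegal
W mobility = 8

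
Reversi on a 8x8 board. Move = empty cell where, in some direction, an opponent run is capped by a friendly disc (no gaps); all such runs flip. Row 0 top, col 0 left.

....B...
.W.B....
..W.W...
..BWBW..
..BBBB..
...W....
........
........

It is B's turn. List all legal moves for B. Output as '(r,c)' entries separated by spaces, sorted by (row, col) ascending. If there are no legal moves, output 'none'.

(0,0): flips 3 -> legal
(0,1): no bracket -> illegal
(0,2): no bracket -> illegal
(1,0): no bracket -> illegal
(1,2): flips 1 -> legal
(1,4): flips 1 -> legal
(1,5): flips 2 -> legal
(2,0): no bracket -> illegal
(2,1): no bracket -> illegal
(2,3): flips 1 -> legal
(2,5): flips 1 -> legal
(2,6): flips 1 -> legal
(3,1): flips 1 -> legal
(3,6): flips 1 -> legal
(4,6): flips 2 -> legal
(5,2): no bracket -> illegal
(5,4): no bracket -> illegal
(6,2): flips 1 -> legal
(6,3): flips 1 -> legal
(6,4): flips 1 -> legal

Answer: (0,0) (1,2) (1,4) (1,5) (2,3) (2,5) (2,6) (3,1) (3,6) (4,6) (6,2) (6,3) (6,4)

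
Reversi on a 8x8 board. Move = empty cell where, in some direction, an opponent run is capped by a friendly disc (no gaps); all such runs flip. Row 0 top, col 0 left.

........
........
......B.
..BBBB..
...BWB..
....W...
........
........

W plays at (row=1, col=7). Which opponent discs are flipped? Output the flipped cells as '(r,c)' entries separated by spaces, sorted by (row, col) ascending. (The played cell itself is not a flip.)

Answer: (2,6) (3,5)

Derivation:
Dir NW: first cell '.' (not opp) -> no flip
Dir N: first cell '.' (not opp) -> no flip
Dir NE: edge -> no flip
Dir W: first cell '.' (not opp) -> no flip
Dir E: edge -> no flip
Dir SW: opp run (2,6) (3,5) capped by W -> flip
Dir S: first cell '.' (not opp) -> no flip
Dir SE: edge -> no flip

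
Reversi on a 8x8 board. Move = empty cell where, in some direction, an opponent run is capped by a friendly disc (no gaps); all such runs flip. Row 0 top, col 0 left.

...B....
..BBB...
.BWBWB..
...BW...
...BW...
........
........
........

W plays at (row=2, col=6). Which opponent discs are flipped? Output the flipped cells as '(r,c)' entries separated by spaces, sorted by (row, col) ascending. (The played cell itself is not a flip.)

Answer: (2,5)

Derivation:
Dir NW: first cell '.' (not opp) -> no flip
Dir N: first cell '.' (not opp) -> no flip
Dir NE: first cell '.' (not opp) -> no flip
Dir W: opp run (2,5) capped by W -> flip
Dir E: first cell '.' (not opp) -> no flip
Dir SW: first cell '.' (not opp) -> no flip
Dir S: first cell '.' (not opp) -> no flip
Dir SE: first cell '.' (not opp) -> no flip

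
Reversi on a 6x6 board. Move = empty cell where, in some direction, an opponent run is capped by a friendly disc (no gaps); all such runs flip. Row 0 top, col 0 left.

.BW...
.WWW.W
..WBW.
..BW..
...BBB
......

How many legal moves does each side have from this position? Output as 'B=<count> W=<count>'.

Answer: B=5 W=6

Derivation:
-- B to move --
(0,0): flips 3 -> legal
(0,3): flips 2 -> legal
(0,4): no bracket -> illegal
(0,5): no bracket -> illegal
(1,0): no bracket -> illegal
(1,4): no bracket -> illegal
(2,0): no bracket -> illegal
(2,1): flips 2 -> legal
(2,5): flips 1 -> legal
(3,1): no bracket -> illegal
(3,4): flips 1 -> legal
(3,5): no bracket -> illegal
(4,2): no bracket -> illegal
B mobility = 5
-- W to move --
(0,0): flips 1 -> legal
(1,0): no bracket -> illegal
(1,4): no bracket -> illegal
(2,1): no bracket -> illegal
(3,1): flips 1 -> legal
(3,4): flips 1 -> legal
(3,5): no bracket -> illegal
(4,1): no bracket -> illegal
(4,2): flips 1 -> legal
(5,2): no bracket -> illegal
(5,3): flips 1 -> legal
(5,4): no bracket -> illegal
(5,5): flips 1 -> legal
W mobility = 6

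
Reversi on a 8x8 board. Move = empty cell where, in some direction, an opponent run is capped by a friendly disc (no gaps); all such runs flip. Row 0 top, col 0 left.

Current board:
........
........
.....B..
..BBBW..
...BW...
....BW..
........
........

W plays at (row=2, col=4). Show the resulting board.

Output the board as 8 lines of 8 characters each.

Answer: ........
........
....WB..
..BBWW..
...BW...
....BW..
........
........

Derivation:
Place W at (2,4); scan 8 dirs for brackets.
Dir NW: first cell '.' (not opp) -> no flip
Dir N: first cell '.' (not opp) -> no flip
Dir NE: first cell '.' (not opp) -> no flip
Dir W: first cell '.' (not opp) -> no flip
Dir E: opp run (2,5), next='.' -> no flip
Dir SW: opp run (3,3), next='.' -> no flip
Dir S: opp run (3,4) capped by W -> flip
Dir SE: first cell 'W' (not opp) -> no flip
All flips: (3,4)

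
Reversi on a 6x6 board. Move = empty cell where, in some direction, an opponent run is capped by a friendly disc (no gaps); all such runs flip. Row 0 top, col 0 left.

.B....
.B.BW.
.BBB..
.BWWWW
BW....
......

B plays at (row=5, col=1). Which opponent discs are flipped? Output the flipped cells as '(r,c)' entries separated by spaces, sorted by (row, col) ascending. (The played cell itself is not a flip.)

Answer: (4,1)

Derivation:
Dir NW: first cell 'B' (not opp) -> no flip
Dir N: opp run (4,1) capped by B -> flip
Dir NE: first cell '.' (not opp) -> no flip
Dir W: first cell '.' (not opp) -> no flip
Dir E: first cell '.' (not opp) -> no flip
Dir SW: edge -> no flip
Dir S: edge -> no flip
Dir SE: edge -> no flip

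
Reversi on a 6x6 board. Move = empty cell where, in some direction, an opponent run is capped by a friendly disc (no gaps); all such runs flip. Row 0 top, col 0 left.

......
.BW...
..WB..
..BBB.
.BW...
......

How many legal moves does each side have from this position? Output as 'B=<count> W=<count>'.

Answer: B=7 W=6

Derivation:
-- B to move --
(0,1): flips 1 -> legal
(0,2): flips 2 -> legal
(0,3): no bracket -> illegal
(1,3): flips 1 -> legal
(2,1): flips 1 -> legal
(3,1): no bracket -> illegal
(4,3): flips 1 -> legal
(5,1): flips 1 -> legal
(5,2): flips 1 -> legal
(5,3): no bracket -> illegal
B mobility = 7
-- W to move --
(0,0): flips 1 -> legal
(0,1): no bracket -> illegal
(0,2): no bracket -> illegal
(1,0): flips 1 -> legal
(1,3): no bracket -> illegal
(1,4): no bracket -> illegal
(2,0): no bracket -> illegal
(2,1): no bracket -> illegal
(2,4): flips 2 -> legal
(2,5): no bracket -> illegal
(3,0): no bracket -> illegal
(3,1): no bracket -> illegal
(3,5): no bracket -> illegal
(4,0): flips 1 -> legal
(4,3): no bracket -> illegal
(4,4): flips 1 -> legal
(4,5): flips 2 -> legal
(5,0): no bracket -> illegal
(5,1): no bracket -> illegal
(5,2): no bracket -> illegal
W mobility = 6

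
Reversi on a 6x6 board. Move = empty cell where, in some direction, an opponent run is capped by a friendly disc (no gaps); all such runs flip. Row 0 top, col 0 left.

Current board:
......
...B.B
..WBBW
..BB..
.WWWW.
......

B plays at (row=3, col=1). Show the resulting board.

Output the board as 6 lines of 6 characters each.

Place B at (3,1); scan 8 dirs for brackets.
Dir NW: first cell '.' (not opp) -> no flip
Dir N: first cell '.' (not opp) -> no flip
Dir NE: opp run (2,2) capped by B -> flip
Dir W: first cell '.' (not opp) -> no flip
Dir E: first cell 'B' (not opp) -> no flip
Dir SW: first cell '.' (not opp) -> no flip
Dir S: opp run (4,1), next='.' -> no flip
Dir SE: opp run (4,2), next='.' -> no flip
All flips: (2,2)

Answer: ......
...B.B
..BBBW
.BBB..
.WWWW.
......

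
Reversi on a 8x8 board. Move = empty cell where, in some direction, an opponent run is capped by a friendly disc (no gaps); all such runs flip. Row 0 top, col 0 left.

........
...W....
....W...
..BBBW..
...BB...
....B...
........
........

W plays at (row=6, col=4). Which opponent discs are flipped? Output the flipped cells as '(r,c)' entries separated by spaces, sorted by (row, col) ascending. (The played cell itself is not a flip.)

Answer: (3,4) (4,4) (5,4)

Derivation:
Dir NW: first cell '.' (not opp) -> no flip
Dir N: opp run (5,4) (4,4) (3,4) capped by W -> flip
Dir NE: first cell '.' (not opp) -> no flip
Dir W: first cell '.' (not opp) -> no flip
Dir E: first cell '.' (not opp) -> no flip
Dir SW: first cell '.' (not opp) -> no flip
Dir S: first cell '.' (not opp) -> no flip
Dir SE: first cell '.' (not opp) -> no flip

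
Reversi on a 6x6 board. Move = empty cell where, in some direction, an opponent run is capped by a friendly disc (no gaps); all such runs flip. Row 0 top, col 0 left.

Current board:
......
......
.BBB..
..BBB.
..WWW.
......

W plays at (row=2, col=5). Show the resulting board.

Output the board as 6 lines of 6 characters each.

Answer: ......
......
.BBB.W
..BBW.
..WWW.
......

Derivation:
Place W at (2,5); scan 8 dirs for brackets.
Dir NW: first cell '.' (not opp) -> no flip
Dir N: first cell '.' (not opp) -> no flip
Dir NE: edge -> no flip
Dir W: first cell '.' (not opp) -> no flip
Dir E: edge -> no flip
Dir SW: opp run (3,4) capped by W -> flip
Dir S: first cell '.' (not opp) -> no flip
Dir SE: edge -> no flip
All flips: (3,4)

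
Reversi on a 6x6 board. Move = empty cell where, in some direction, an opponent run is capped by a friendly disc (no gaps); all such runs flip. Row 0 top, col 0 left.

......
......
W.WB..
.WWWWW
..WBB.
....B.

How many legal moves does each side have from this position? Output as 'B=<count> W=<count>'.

Answer: B=6 W=8

Derivation:
-- B to move --
(1,0): no bracket -> illegal
(1,1): flips 2 -> legal
(1,2): no bracket -> illegal
(1,3): no bracket -> illegal
(2,1): flips 2 -> legal
(2,4): flips 1 -> legal
(2,5): flips 1 -> legal
(3,0): no bracket -> illegal
(4,0): no bracket -> illegal
(4,1): flips 2 -> legal
(4,5): flips 1 -> legal
(5,1): no bracket -> illegal
(5,2): no bracket -> illegal
(5,3): no bracket -> illegal
B mobility = 6
-- W to move --
(1,2): flips 1 -> legal
(1,3): flips 1 -> legal
(1,4): flips 1 -> legal
(2,4): flips 1 -> legal
(4,5): flips 2 -> legal
(5,2): flips 1 -> legal
(5,3): flips 2 -> legal
(5,5): flips 1 -> legal
W mobility = 8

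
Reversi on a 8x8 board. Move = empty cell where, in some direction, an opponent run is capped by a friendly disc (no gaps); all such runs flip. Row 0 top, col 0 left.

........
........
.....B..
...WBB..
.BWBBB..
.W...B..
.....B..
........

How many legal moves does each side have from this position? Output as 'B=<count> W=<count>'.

Answer: B=4 W=6

Derivation:
-- B to move --
(2,2): flips 1 -> legal
(2,3): flips 1 -> legal
(2,4): no bracket -> illegal
(3,1): no bracket -> illegal
(3,2): flips 1 -> legal
(4,0): no bracket -> illegal
(5,0): no bracket -> illegal
(5,2): no bracket -> illegal
(5,3): no bracket -> illegal
(6,0): no bracket -> illegal
(6,1): flips 1 -> legal
(6,2): no bracket -> illegal
B mobility = 4
-- W to move --
(1,4): no bracket -> illegal
(1,5): no bracket -> illegal
(1,6): no bracket -> illegal
(2,3): no bracket -> illegal
(2,4): no bracket -> illegal
(2,6): no bracket -> illegal
(3,0): no bracket -> illegal
(3,1): flips 1 -> legal
(3,2): no bracket -> illegal
(3,6): flips 2 -> legal
(4,0): flips 1 -> legal
(4,6): flips 3 -> legal
(5,0): no bracket -> illegal
(5,2): no bracket -> illegal
(5,3): flips 1 -> legal
(5,4): no bracket -> illegal
(5,6): no bracket -> illegal
(6,4): no bracket -> illegal
(6,6): flips 2 -> legal
(7,4): no bracket -> illegal
(7,5): no bracket -> illegal
(7,6): no bracket -> illegal
W mobility = 6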